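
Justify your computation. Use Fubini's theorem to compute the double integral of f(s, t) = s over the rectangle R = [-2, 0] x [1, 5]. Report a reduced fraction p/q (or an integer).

f(s, t) is a tensor product of a function of s and a function of t, and both factors are bounded continuous (hence Lebesgue integrable) on the rectangle, so Fubini's theorem applies:
  integral_R f d(m x m) = (integral_a1^b1 s ds) * (integral_a2^b2 1 dt).
Inner integral in s: integral_{-2}^{0} s ds = (0^2 - (-2)^2)/2
  = -2.
Inner integral in t: integral_{1}^{5} 1 dt = (5^1 - 1^1)/1
  = 4.
Product: (-2) * (4) = -8.

-8


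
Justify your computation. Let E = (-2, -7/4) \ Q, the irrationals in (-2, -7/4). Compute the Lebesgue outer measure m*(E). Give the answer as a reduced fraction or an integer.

The interval I = (-2, -7/4) has m(I) = -7/4 - (-2) = 1/4 (endpoints are measure-zero, so open/closed/half-open agree). Write I = (I cap Q) u (I \ Q). The rationals in I are countable, so m*(I cap Q) = 0 (cover each rational by intervals whose total length is arbitrarily small). By countable subadditivity m*(I) <= m*(I cap Q) + m*(I \ Q), hence m*(I \ Q) >= m(I) = 1/4. The reverse inequality m*(I \ Q) <= m*(I) = 1/4 is trivial since (I \ Q) is a subset of I. Therefore m*(I \ Q) = 1/4.

1/4


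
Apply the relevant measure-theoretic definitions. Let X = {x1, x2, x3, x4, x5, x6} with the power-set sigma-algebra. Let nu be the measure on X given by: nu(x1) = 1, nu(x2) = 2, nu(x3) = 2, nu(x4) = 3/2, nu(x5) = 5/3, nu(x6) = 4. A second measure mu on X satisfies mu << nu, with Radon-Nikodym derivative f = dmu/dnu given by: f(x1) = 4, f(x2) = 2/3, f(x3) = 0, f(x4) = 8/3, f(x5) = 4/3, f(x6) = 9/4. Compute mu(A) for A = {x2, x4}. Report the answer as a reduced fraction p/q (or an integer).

By the defining property of the Radon-Nikodym derivative, for every measurable set A,
  mu(A) = integral_A f dnu.
Since nu is a discrete measure concentrated on the atoms of X, the integral over A reduces to the sum
  mu(A) = sum_{x in A} f(x) * nu({x}).
Computing each term:
  x2: f(x2) * nu(x2) = 2/3 * 2 = 4/3.
  x4: f(x4) * nu(x4) = 8/3 * 3/2 = 4.
Summing: mu(A) = 4/3 + 4 = 16/3.

16/3


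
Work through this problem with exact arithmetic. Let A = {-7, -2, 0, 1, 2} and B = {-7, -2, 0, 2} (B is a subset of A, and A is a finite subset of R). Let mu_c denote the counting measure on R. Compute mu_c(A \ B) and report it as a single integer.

Counting measure assigns mu_c(E) = |E| (number of elements) when E is finite. For B subset A, A \ B is the set of elements of A not in B, so |A \ B| = |A| - |B|.
|A| = 5, |B| = 4, so mu_c(A \ B) = 5 - 4 = 1.

1


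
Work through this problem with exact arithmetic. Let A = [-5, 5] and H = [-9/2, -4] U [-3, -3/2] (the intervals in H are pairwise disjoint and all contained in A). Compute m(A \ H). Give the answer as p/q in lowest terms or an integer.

The ambient interval has length m(A) = 5 - (-5) = 10.
Since the holes are disjoint and sit inside A, by finite additivity
  m(H) = sum_i (b_i - a_i), and m(A \ H) = m(A) - m(H).
Computing the hole measures:
  m(H_1) = -4 - (-9/2) = 1/2.
  m(H_2) = -3/2 - (-3) = 3/2.
Summed: m(H) = 1/2 + 3/2 = 2.
So m(A \ H) = 10 - 2 = 8.

8


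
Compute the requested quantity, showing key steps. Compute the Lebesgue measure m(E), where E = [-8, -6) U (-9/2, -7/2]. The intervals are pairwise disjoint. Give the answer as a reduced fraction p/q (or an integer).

For pairwise disjoint intervals, m(union_i I_i) = sum_i m(I_i),
and m is invariant under swapping open/closed endpoints (single points have measure 0).
So m(E) = sum_i (b_i - a_i).
  I_1 has length -6 - (-8) = 2.
  I_2 has length -7/2 - (-9/2) = 1.
Summing:
  m(E) = 2 + 1 = 3.

3


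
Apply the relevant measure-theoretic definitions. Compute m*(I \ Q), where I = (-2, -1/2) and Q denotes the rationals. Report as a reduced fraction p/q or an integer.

The interval I = (-2, -1/2) has m(I) = -1/2 - (-2) = 3/2 (endpoints are measure-zero, so open/closed/half-open agree). Write I = (I cap Q) u (I \ Q). The rationals in I are countable, so m*(I cap Q) = 0 (cover each rational by intervals whose total length is arbitrarily small). By countable subadditivity m*(I) <= m*(I cap Q) + m*(I \ Q), hence m*(I \ Q) >= m(I) = 3/2. The reverse inequality m*(I \ Q) <= m*(I) = 3/2 is trivial since (I \ Q) is a subset of I. Therefore m*(I \ Q) = 3/2.

3/2


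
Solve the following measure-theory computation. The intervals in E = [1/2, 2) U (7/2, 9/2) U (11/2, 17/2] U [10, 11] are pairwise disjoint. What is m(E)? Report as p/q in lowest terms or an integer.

For pairwise disjoint intervals, m(union_i I_i) = sum_i m(I_i),
and m is invariant under swapping open/closed endpoints (single points have measure 0).
So m(E) = sum_i (b_i - a_i).
  I_1 has length 2 - 1/2 = 3/2.
  I_2 has length 9/2 - 7/2 = 1.
  I_3 has length 17/2 - 11/2 = 3.
  I_4 has length 11 - 10 = 1.
Summing:
  m(E) = 3/2 + 1 + 3 + 1 = 13/2.

13/2


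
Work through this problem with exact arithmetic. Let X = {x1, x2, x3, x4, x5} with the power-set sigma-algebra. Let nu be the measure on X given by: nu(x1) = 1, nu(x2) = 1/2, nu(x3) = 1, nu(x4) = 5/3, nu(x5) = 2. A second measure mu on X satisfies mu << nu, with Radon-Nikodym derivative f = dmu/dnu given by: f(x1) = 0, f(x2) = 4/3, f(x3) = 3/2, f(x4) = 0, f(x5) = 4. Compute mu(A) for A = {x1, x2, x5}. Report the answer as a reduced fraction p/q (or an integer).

By the defining property of the Radon-Nikodym derivative, for every measurable set A,
  mu(A) = integral_A f dnu.
Since nu is a discrete measure concentrated on the atoms of X, the integral over A reduces to the sum
  mu(A) = sum_{x in A} f(x) * nu({x}).
Computing each term:
  x1: f(x1) * nu(x1) = 0 * 1 = 0.
  x2: f(x2) * nu(x2) = 4/3 * 1/2 = 2/3.
  x5: f(x5) * nu(x5) = 4 * 2 = 8.
Summing: mu(A) = 0 + 2/3 + 8 = 26/3.

26/3


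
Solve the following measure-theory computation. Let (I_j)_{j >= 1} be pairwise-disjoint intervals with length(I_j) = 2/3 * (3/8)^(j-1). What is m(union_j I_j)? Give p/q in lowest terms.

By countable additivity of the Lebesgue measure on pairwise disjoint measurable sets,
  m(union_{j >= 1} I_j) = sum_{j >= 1} m(I_j) = sum_{j >= 1} a * r^(j-1),
  with a = 2/3 and r = 3/8.
Since 0 < r = 3/8 < 1, the geometric series converges:
  sum_{j >= 1} a * r^(j-1) = a / (1 - r).
  = 2/3 / (1 - 3/8)
  = 2/3 / (5/8)
  = 16/15.

16/15


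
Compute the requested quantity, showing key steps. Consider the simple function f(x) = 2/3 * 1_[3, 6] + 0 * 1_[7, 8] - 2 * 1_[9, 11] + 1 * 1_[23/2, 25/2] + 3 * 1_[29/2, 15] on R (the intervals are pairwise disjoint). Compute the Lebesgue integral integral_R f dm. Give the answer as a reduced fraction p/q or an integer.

For a simple function f = sum_i c_i * 1_{A_i} with disjoint A_i,
  integral f dm = sum_i c_i * m(A_i).
Lengths of the A_i:
  m(A_1) = 6 - 3 = 3.
  m(A_2) = 8 - 7 = 1.
  m(A_3) = 11 - 9 = 2.
  m(A_4) = 25/2 - 23/2 = 1.
  m(A_5) = 15 - 29/2 = 1/2.
Contributions c_i * m(A_i):
  (2/3) * (3) = 2.
  (0) * (1) = 0.
  (-2) * (2) = -4.
  (1) * (1) = 1.
  (3) * (1/2) = 3/2.
Total: 2 + 0 - 4 + 1 + 3/2 = 1/2.

1/2


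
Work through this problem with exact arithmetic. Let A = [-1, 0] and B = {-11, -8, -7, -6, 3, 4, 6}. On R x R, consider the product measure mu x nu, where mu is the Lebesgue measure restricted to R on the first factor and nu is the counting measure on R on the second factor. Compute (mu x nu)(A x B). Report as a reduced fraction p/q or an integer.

For a measurable rectangle A x B, the product measure satisfies
  (mu x nu)(A x B) = mu(A) * nu(B).
  mu(A) = 1.
  nu(B) = 7.
  (mu x nu)(A x B) = 1 * 7 = 7.

7


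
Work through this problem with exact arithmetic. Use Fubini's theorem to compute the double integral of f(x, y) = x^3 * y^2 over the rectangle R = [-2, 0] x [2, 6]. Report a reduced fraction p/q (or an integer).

f(x, y) is a tensor product of a function of x and a function of y, and both factors are bounded continuous (hence Lebesgue integrable) on the rectangle, so Fubini's theorem applies:
  integral_R f d(m x m) = (integral_a1^b1 x^3 dx) * (integral_a2^b2 y^2 dy).
Inner integral in x: integral_{-2}^{0} x^3 dx = (0^4 - (-2)^4)/4
  = -4.
Inner integral in y: integral_{2}^{6} y^2 dy = (6^3 - 2^3)/3
  = 208/3.
Product: (-4) * (208/3) = -832/3.

-832/3


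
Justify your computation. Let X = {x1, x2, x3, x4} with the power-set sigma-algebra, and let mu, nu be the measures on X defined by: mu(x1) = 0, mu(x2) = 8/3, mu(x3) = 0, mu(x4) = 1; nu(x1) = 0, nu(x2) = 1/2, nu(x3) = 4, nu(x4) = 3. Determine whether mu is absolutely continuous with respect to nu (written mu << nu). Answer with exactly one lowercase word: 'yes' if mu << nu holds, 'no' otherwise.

mu << nu means: every nu-null measurable set is also mu-null; equivalently, for every atom x, if nu({x}) = 0 then mu({x}) = 0.
Checking each atom:
  x1: nu = 0, mu = 0 -> consistent with mu << nu.
  x2: nu = 1/2 > 0 -> no constraint.
  x3: nu = 4 > 0 -> no constraint.
  x4: nu = 3 > 0 -> no constraint.
No atom violates the condition. Therefore mu << nu.

yes


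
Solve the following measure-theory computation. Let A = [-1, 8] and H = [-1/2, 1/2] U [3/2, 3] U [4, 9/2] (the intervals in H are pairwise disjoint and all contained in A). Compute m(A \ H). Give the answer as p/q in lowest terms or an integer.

The ambient interval has length m(A) = 8 - (-1) = 9.
Since the holes are disjoint and sit inside A, by finite additivity
  m(H) = sum_i (b_i - a_i), and m(A \ H) = m(A) - m(H).
Computing the hole measures:
  m(H_1) = 1/2 - (-1/2) = 1.
  m(H_2) = 3 - 3/2 = 3/2.
  m(H_3) = 9/2 - 4 = 1/2.
Summed: m(H) = 1 + 3/2 + 1/2 = 3.
So m(A \ H) = 9 - 3 = 6.

6


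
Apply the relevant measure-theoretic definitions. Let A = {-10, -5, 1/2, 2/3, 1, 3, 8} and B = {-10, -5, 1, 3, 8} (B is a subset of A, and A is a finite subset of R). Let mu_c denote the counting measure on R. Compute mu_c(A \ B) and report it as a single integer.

Counting measure assigns mu_c(E) = |E| (number of elements) when E is finite. For B subset A, A \ B is the set of elements of A not in B, so |A \ B| = |A| - |B|.
|A| = 7, |B| = 5, so mu_c(A \ B) = 7 - 5 = 2.

2


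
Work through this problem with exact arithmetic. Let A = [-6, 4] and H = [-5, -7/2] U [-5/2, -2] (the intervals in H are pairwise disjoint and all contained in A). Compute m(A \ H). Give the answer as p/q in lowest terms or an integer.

The ambient interval has length m(A) = 4 - (-6) = 10.
Since the holes are disjoint and sit inside A, by finite additivity
  m(H) = sum_i (b_i - a_i), and m(A \ H) = m(A) - m(H).
Computing the hole measures:
  m(H_1) = -7/2 - (-5) = 3/2.
  m(H_2) = -2 - (-5/2) = 1/2.
Summed: m(H) = 3/2 + 1/2 = 2.
So m(A \ H) = 10 - 2 = 8.

8


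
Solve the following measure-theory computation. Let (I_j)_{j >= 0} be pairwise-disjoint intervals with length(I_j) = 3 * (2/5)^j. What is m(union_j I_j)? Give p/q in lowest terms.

By countable additivity of the Lebesgue measure on pairwise disjoint measurable sets,
  m(union_{j >= 0} I_j) = sum_{j >= 0} m(I_j) = sum_{j >= 0} a * r^j,
  with a = 3 and r = 2/5.
Since 0 < r = 2/5 < 1, the geometric series converges:
  sum_{j >= 0} a * r^j = a / (1 - r).
  = 3 / (1 - 2/5)
  = 3 / (3/5)
  = 5.

5


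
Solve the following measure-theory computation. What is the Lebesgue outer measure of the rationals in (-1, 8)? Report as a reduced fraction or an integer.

Q cap (-1, 8) is countable; list its elements as q_1, q_2, ... . Fix eps > 0 and cover the k-th point by an interval of length eps * 2^(-k). The cover has total length eps * sum_{k>=1} 2^(-k) = eps, so by definition of outer measure m*(Q cap (-1, 8)) <= eps. Since eps was arbitrary and m* >= 0, the outer measure is 0.

0


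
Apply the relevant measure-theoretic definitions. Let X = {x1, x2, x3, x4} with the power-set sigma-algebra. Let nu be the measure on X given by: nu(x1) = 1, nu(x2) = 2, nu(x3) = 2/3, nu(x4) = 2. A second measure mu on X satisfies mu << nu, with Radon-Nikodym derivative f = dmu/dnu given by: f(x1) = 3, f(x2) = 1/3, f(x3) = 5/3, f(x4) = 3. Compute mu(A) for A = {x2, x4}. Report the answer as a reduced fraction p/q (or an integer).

By the defining property of the Radon-Nikodym derivative, for every measurable set A,
  mu(A) = integral_A f dnu.
Since nu is a discrete measure concentrated on the atoms of X, the integral over A reduces to the sum
  mu(A) = sum_{x in A} f(x) * nu({x}).
Computing each term:
  x2: f(x2) * nu(x2) = 1/3 * 2 = 2/3.
  x4: f(x4) * nu(x4) = 3 * 2 = 6.
Summing: mu(A) = 2/3 + 6 = 20/3.

20/3


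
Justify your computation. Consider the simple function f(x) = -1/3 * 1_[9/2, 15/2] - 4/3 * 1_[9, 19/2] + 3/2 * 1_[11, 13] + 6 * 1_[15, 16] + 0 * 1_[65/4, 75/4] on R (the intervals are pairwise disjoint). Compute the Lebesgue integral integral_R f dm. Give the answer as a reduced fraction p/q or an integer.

For a simple function f = sum_i c_i * 1_{A_i} with disjoint A_i,
  integral f dm = sum_i c_i * m(A_i).
Lengths of the A_i:
  m(A_1) = 15/2 - 9/2 = 3.
  m(A_2) = 19/2 - 9 = 1/2.
  m(A_3) = 13 - 11 = 2.
  m(A_4) = 16 - 15 = 1.
  m(A_5) = 75/4 - 65/4 = 5/2.
Contributions c_i * m(A_i):
  (-1/3) * (3) = -1.
  (-4/3) * (1/2) = -2/3.
  (3/2) * (2) = 3.
  (6) * (1) = 6.
  (0) * (5/2) = 0.
Total: -1 - 2/3 + 3 + 6 + 0 = 22/3.

22/3


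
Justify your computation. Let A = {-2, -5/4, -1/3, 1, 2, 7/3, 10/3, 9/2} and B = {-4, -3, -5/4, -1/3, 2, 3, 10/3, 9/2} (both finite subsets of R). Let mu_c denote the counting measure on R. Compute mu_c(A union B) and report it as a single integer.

Counting measure on a finite set equals cardinality. By inclusion-exclusion, |A union B| = |A| + |B| - |A cap B|.
|A| = 8, |B| = 8, |A cap B| = 5.
So mu_c(A union B) = 8 + 8 - 5 = 11.

11


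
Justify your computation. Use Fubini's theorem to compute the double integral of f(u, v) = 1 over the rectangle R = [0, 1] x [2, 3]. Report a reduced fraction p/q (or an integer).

f(u, v) is a tensor product of a function of u and a function of v, and both factors are bounded continuous (hence Lebesgue integrable) on the rectangle, so Fubini's theorem applies:
  integral_R f d(m x m) = (integral_a1^b1 1 du) * (integral_a2^b2 1 dv).
Inner integral in u: integral_{0}^{1} 1 du = (1^1 - 0^1)/1
  = 1.
Inner integral in v: integral_{2}^{3} 1 dv = (3^1 - 2^1)/1
  = 1.
Product: (1) * (1) = 1.

1


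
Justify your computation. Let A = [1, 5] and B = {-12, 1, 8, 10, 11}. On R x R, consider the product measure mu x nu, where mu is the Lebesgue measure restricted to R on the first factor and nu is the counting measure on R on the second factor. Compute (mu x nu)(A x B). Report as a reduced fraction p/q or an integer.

For a measurable rectangle A x B, the product measure satisfies
  (mu x nu)(A x B) = mu(A) * nu(B).
  mu(A) = 4.
  nu(B) = 5.
  (mu x nu)(A x B) = 4 * 5 = 20.

20


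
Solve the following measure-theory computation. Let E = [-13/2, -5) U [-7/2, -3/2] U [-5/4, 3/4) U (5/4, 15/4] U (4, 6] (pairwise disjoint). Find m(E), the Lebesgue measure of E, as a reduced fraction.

For pairwise disjoint intervals, m(union_i I_i) = sum_i m(I_i),
and m is invariant under swapping open/closed endpoints (single points have measure 0).
So m(E) = sum_i (b_i - a_i).
  I_1 has length -5 - (-13/2) = 3/2.
  I_2 has length -3/2 - (-7/2) = 2.
  I_3 has length 3/4 - (-5/4) = 2.
  I_4 has length 15/4 - 5/4 = 5/2.
  I_5 has length 6 - 4 = 2.
Summing:
  m(E) = 3/2 + 2 + 2 + 5/2 + 2 = 10.

10


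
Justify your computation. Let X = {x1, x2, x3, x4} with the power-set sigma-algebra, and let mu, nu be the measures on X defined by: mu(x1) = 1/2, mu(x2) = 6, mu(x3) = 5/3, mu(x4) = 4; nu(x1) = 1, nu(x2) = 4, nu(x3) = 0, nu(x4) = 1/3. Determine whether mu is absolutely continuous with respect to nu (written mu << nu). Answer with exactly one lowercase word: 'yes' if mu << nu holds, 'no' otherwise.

mu << nu means: every nu-null measurable set is also mu-null; equivalently, for every atom x, if nu({x}) = 0 then mu({x}) = 0.
Checking each atom:
  x1: nu = 1 > 0 -> no constraint.
  x2: nu = 4 > 0 -> no constraint.
  x3: nu = 0, mu = 5/3 > 0 -> violates mu << nu.
  x4: nu = 1/3 > 0 -> no constraint.
The atom(s) x3 violate the condition (nu = 0 but mu > 0). Therefore mu is NOT absolutely continuous w.r.t. nu.

no


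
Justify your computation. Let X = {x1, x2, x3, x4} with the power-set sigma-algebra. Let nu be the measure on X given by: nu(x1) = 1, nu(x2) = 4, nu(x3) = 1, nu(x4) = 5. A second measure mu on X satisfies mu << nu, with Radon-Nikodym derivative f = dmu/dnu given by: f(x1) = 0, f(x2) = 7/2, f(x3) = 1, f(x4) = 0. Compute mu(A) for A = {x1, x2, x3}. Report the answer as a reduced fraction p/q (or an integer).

By the defining property of the Radon-Nikodym derivative, for every measurable set A,
  mu(A) = integral_A f dnu.
Since nu is a discrete measure concentrated on the atoms of X, the integral over A reduces to the sum
  mu(A) = sum_{x in A} f(x) * nu({x}).
Computing each term:
  x1: f(x1) * nu(x1) = 0 * 1 = 0.
  x2: f(x2) * nu(x2) = 7/2 * 4 = 14.
  x3: f(x3) * nu(x3) = 1 * 1 = 1.
Summing: mu(A) = 0 + 14 + 1 = 15.

15


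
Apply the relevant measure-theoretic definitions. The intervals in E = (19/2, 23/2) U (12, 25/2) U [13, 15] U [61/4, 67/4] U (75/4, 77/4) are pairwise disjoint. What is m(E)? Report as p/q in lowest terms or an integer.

For pairwise disjoint intervals, m(union_i I_i) = sum_i m(I_i),
and m is invariant under swapping open/closed endpoints (single points have measure 0).
So m(E) = sum_i (b_i - a_i).
  I_1 has length 23/2 - 19/2 = 2.
  I_2 has length 25/2 - 12 = 1/2.
  I_3 has length 15 - 13 = 2.
  I_4 has length 67/4 - 61/4 = 3/2.
  I_5 has length 77/4 - 75/4 = 1/2.
Summing:
  m(E) = 2 + 1/2 + 2 + 3/2 + 1/2 = 13/2.

13/2


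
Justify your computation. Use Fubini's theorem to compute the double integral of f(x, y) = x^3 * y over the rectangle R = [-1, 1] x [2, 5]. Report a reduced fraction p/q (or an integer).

f(x, y) is a tensor product of a function of x and a function of y, and both factors are bounded continuous (hence Lebesgue integrable) on the rectangle, so Fubini's theorem applies:
  integral_R f d(m x m) = (integral_a1^b1 x^3 dx) * (integral_a2^b2 y dy).
Inner integral in x: integral_{-1}^{1} x^3 dx = (1^4 - (-1)^4)/4
  = 0.
Inner integral in y: integral_{2}^{5} y dy = (5^2 - 2^2)/2
  = 21/2.
Product: (0) * (21/2) = 0.

0


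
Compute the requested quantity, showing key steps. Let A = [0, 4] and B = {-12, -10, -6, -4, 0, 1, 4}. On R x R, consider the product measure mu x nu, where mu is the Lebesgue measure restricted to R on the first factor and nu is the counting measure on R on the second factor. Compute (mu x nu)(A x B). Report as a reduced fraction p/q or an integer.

For a measurable rectangle A x B, the product measure satisfies
  (mu x nu)(A x B) = mu(A) * nu(B).
  mu(A) = 4.
  nu(B) = 7.
  (mu x nu)(A x B) = 4 * 7 = 28.

28


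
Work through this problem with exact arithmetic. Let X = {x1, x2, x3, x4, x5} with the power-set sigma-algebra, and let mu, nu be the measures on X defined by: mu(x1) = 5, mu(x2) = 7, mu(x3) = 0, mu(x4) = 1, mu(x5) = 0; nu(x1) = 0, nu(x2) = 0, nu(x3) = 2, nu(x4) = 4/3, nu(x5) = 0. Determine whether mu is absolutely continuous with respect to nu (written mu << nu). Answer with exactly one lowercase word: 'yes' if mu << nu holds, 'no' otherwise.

mu << nu means: every nu-null measurable set is also mu-null; equivalently, for every atom x, if nu({x}) = 0 then mu({x}) = 0.
Checking each atom:
  x1: nu = 0, mu = 5 > 0 -> violates mu << nu.
  x2: nu = 0, mu = 7 > 0 -> violates mu << nu.
  x3: nu = 2 > 0 -> no constraint.
  x4: nu = 4/3 > 0 -> no constraint.
  x5: nu = 0, mu = 0 -> consistent with mu << nu.
The atom(s) x1, x2 violate the condition (nu = 0 but mu > 0). Therefore mu is NOT absolutely continuous w.r.t. nu.

no


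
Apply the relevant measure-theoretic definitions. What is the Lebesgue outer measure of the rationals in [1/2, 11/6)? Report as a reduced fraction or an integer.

E = Q cap [1/2, 11/6) is a subset of Q, which is countable. Enumerate Q = {q_1, q_2, ...}; for any eps > 0, cover q_k by the open interval (q_k - eps/2^(k+1), q_k + eps/2^(k+1)), of length eps/2^k. The total cover length is sum_{k>=1} eps/2^k = eps. Hence m*(E) <= m*(Q) <= eps for every eps > 0, and since outer measure is non-negative, m*(E) = 0.

0


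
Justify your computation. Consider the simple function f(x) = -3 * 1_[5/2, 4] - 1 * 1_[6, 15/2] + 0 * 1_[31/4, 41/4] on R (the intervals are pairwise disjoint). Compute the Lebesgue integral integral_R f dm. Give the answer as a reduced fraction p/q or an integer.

For a simple function f = sum_i c_i * 1_{A_i} with disjoint A_i,
  integral f dm = sum_i c_i * m(A_i).
Lengths of the A_i:
  m(A_1) = 4 - 5/2 = 3/2.
  m(A_2) = 15/2 - 6 = 3/2.
  m(A_3) = 41/4 - 31/4 = 5/2.
Contributions c_i * m(A_i):
  (-3) * (3/2) = -9/2.
  (-1) * (3/2) = -3/2.
  (0) * (5/2) = 0.
Total: -9/2 - 3/2 + 0 = -6.

-6


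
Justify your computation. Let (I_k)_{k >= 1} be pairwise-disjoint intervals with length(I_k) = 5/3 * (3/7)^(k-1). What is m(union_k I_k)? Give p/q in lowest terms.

By countable additivity of the Lebesgue measure on pairwise disjoint measurable sets,
  m(union_{k >= 1} I_k) = sum_{k >= 1} m(I_k) = sum_{k >= 1} a * r^(k-1),
  with a = 5/3 and r = 3/7.
Since 0 < r = 3/7 < 1, the geometric series converges:
  sum_{k >= 1} a * r^(k-1) = a / (1 - r).
  = 5/3 / (1 - 3/7)
  = 5/3 / (4/7)
  = 35/12.

35/12


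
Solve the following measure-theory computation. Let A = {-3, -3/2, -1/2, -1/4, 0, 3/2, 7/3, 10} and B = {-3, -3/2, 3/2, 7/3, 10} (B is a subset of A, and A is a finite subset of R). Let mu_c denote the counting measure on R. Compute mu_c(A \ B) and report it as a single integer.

Counting measure assigns mu_c(E) = |E| (number of elements) when E is finite. For B subset A, A \ B is the set of elements of A not in B, so |A \ B| = |A| - |B|.
|A| = 8, |B| = 5, so mu_c(A \ B) = 8 - 5 = 3.

3


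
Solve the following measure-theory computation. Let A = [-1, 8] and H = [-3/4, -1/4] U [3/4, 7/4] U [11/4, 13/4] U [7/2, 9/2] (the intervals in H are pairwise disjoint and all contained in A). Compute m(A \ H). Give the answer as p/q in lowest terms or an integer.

The ambient interval has length m(A) = 8 - (-1) = 9.
Since the holes are disjoint and sit inside A, by finite additivity
  m(H) = sum_i (b_i - a_i), and m(A \ H) = m(A) - m(H).
Computing the hole measures:
  m(H_1) = -1/4 - (-3/4) = 1/2.
  m(H_2) = 7/4 - 3/4 = 1.
  m(H_3) = 13/4 - 11/4 = 1/2.
  m(H_4) = 9/2 - 7/2 = 1.
Summed: m(H) = 1/2 + 1 + 1/2 + 1 = 3.
So m(A \ H) = 9 - 3 = 6.

6


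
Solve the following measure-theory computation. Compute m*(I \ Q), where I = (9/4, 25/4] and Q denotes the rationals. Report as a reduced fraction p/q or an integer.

The interval I = (9/4, 25/4] has m(I) = 25/4 - 9/4 = 4 (endpoints are measure-zero, so open/closed/half-open agree). Write I = (I cap Q) u (I \ Q). The rationals in I are countable, so m*(I cap Q) = 0 (cover each rational by intervals whose total length is arbitrarily small). By countable subadditivity m*(I) <= m*(I cap Q) + m*(I \ Q), hence m*(I \ Q) >= m(I) = 4. The reverse inequality m*(I \ Q) <= m*(I) = 4 is trivial since (I \ Q) is a subset of I. Therefore m*(I \ Q) = 4.

4


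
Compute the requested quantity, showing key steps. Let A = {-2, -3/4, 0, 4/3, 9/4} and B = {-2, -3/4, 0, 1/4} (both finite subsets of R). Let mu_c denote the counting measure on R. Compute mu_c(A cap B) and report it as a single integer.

Counting measure on a finite set equals cardinality. mu_c(A cap B) = |A cap B| (elements appearing in both).
Enumerating the elements of A that also lie in B gives 3 element(s).
So mu_c(A cap B) = 3.

3


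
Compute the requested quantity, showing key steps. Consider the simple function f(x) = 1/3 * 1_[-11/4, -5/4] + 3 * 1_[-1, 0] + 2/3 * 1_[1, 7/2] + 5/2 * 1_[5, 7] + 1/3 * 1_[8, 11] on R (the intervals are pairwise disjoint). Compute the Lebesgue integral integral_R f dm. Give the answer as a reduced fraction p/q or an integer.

For a simple function f = sum_i c_i * 1_{A_i} with disjoint A_i,
  integral f dm = sum_i c_i * m(A_i).
Lengths of the A_i:
  m(A_1) = -5/4 - (-11/4) = 3/2.
  m(A_2) = 0 - (-1) = 1.
  m(A_3) = 7/2 - 1 = 5/2.
  m(A_4) = 7 - 5 = 2.
  m(A_5) = 11 - 8 = 3.
Contributions c_i * m(A_i):
  (1/3) * (3/2) = 1/2.
  (3) * (1) = 3.
  (2/3) * (5/2) = 5/3.
  (5/2) * (2) = 5.
  (1/3) * (3) = 1.
Total: 1/2 + 3 + 5/3 + 5 + 1 = 67/6.

67/6


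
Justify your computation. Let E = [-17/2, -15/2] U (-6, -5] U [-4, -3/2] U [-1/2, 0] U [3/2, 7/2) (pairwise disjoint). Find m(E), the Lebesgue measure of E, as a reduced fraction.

For pairwise disjoint intervals, m(union_i I_i) = sum_i m(I_i),
and m is invariant under swapping open/closed endpoints (single points have measure 0).
So m(E) = sum_i (b_i - a_i).
  I_1 has length -15/2 - (-17/2) = 1.
  I_2 has length -5 - (-6) = 1.
  I_3 has length -3/2 - (-4) = 5/2.
  I_4 has length 0 - (-1/2) = 1/2.
  I_5 has length 7/2 - 3/2 = 2.
Summing:
  m(E) = 1 + 1 + 5/2 + 1/2 + 2 = 7.

7


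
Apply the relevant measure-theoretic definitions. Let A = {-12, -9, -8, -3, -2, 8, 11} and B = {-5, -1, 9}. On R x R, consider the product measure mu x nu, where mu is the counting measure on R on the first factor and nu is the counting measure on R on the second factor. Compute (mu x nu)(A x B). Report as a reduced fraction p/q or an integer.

For a measurable rectangle A x B, the product measure satisfies
  (mu x nu)(A x B) = mu(A) * nu(B).
  mu(A) = 7.
  nu(B) = 3.
  (mu x nu)(A x B) = 7 * 3 = 21.

21


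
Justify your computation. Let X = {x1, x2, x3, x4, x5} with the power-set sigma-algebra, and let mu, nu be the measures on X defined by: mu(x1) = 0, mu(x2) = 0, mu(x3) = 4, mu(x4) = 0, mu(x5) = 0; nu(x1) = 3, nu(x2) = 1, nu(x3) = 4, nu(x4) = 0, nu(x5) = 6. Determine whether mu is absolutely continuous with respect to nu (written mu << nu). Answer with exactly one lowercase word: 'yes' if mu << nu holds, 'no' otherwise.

mu << nu means: every nu-null measurable set is also mu-null; equivalently, for every atom x, if nu({x}) = 0 then mu({x}) = 0.
Checking each atom:
  x1: nu = 3 > 0 -> no constraint.
  x2: nu = 1 > 0 -> no constraint.
  x3: nu = 4 > 0 -> no constraint.
  x4: nu = 0, mu = 0 -> consistent with mu << nu.
  x5: nu = 6 > 0 -> no constraint.
No atom violates the condition. Therefore mu << nu.

yes


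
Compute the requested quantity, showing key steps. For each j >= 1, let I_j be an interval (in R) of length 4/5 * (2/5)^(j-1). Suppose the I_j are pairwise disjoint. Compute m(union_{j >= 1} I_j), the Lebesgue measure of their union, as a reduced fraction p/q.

By countable additivity of the Lebesgue measure on pairwise disjoint measurable sets,
  m(union_{j >= 1} I_j) = sum_{j >= 1} m(I_j) = sum_{j >= 1} a * r^(j-1),
  with a = 4/5 and r = 2/5.
Since 0 < r = 2/5 < 1, the geometric series converges:
  sum_{j >= 1} a * r^(j-1) = a / (1 - r).
  = 4/5 / (1 - 2/5)
  = 4/5 / (3/5)
  = 4/3.

4/3


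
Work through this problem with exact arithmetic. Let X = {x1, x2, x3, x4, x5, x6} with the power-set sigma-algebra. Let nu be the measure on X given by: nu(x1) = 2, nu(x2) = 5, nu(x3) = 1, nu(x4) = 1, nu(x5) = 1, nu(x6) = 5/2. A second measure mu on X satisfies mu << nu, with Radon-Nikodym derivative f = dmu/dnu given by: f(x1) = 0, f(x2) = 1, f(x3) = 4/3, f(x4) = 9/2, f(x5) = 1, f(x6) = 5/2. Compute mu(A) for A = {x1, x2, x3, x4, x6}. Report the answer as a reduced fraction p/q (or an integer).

By the defining property of the Radon-Nikodym derivative, for every measurable set A,
  mu(A) = integral_A f dnu.
Since nu is a discrete measure concentrated on the atoms of X, the integral over A reduces to the sum
  mu(A) = sum_{x in A} f(x) * nu({x}).
Computing each term:
  x1: f(x1) * nu(x1) = 0 * 2 = 0.
  x2: f(x2) * nu(x2) = 1 * 5 = 5.
  x3: f(x3) * nu(x3) = 4/3 * 1 = 4/3.
  x4: f(x4) * nu(x4) = 9/2 * 1 = 9/2.
  x6: f(x6) * nu(x6) = 5/2 * 5/2 = 25/4.
Summing: mu(A) = 0 + 5 + 4/3 + 9/2 + 25/4 = 205/12.

205/12


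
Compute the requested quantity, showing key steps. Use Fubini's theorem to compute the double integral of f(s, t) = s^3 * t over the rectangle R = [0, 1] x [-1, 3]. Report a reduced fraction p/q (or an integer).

f(s, t) is a tensor product of a function of s and a function of t, and both factors are bounded continuous (hence Lebesgue integrable) on the rectangle, so Fubini's theorem applies:
  integral_R f d(m x m) = (integral_a1^b1 s^3 ds) * (integral_a2^b2 t dt).
Inner integral in s: integral_{0}^{1} s^3 ds = (1^4 - 0^4)/4
  = 1/4.
Inner integral in t: integral_{-1}^{3} t dt = (3^2 - (-1)^2)/2
  = 4.
Product: (1/4) * (4) = 1.

1


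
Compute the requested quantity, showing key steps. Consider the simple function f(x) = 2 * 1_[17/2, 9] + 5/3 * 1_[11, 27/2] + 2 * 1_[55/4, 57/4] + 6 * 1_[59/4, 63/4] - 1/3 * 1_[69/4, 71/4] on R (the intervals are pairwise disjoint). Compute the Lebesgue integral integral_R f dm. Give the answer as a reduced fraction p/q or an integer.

For a simple function f = sum_i c_i * 1_{A_i} with disjoint A_i,
  integral f dm = sum_i c_i * m(A_i).
Lengths of the A_i:
  m(A_1) = 9 - 17/2 = 1/2.
  m(A_2) = 27/2 - 11 = 5/2.
  m(A_3) = 57/4 - 55/4 = 1/2.
  m(A_4) = 63/4 - 59/4 = 1.
  m(A_5) = 71/4 - 69/4 = 1/2.
Contributions c_i * m(A_i):
  (2) * (1/2) = 1.
  (5/3) * (5/2) = 25/6.
  (2) * (1/2) = 1.
  (6) * (1) = 6.
  (-1/3) * (1/2) = -1/6.
Total: 1 + 25/6 + 1 + 6 - 1/6 = 12.

12


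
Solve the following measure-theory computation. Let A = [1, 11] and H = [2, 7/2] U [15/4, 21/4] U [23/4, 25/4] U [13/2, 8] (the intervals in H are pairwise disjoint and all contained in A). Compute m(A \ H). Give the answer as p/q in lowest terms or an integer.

The ambient interval has length m(A) = 11 - 1 = 10.
Since the holes are disjoint and sit inside A, by finite additivity
  m(H) = sum_i (b_i - a_i), and m(A \ H) = m(A) - m(H).
Computing the hole measures:
  m(H_1) = 7/2 - 2 = 3/2.
  m(H_2) = 21/4 - 15/4 = 3/2.
  m(H_3) = 25/4 - 23/4 = 1/2.
  m(H_4) = 8 - 13/2 = 3/2.
Summed: m(H) = 3/2 + 3/2 + 1/2 + 3/2 = 5.
So m(A \ H) = 10 - 5 = 5.

5


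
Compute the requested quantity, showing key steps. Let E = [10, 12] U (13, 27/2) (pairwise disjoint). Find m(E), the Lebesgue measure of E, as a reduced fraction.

For pairwise disjoint intervals, m(union_i I_i) = sum_i m(I_i),
and m is invariant under swapping open/closed endpoints (single points have measure 0).
So m(E) = sum_i (b_i - a_i).
  I_1 has length 12 - 10 = 2.
  I_2 has length 27/2 - 13 = 1/2.
Summing:
  m(E) = 2 + 1/2 = 5/2.

5/2


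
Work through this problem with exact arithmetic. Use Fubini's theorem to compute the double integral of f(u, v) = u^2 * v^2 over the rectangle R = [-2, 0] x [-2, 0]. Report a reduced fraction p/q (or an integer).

f(u, v) is a tensor product of a function of u and a function of v, and both factors are bounded continuous (hence Lebesgue integrable) on the rectangle, so Fubini's theorem applies:
  integral_R f d(m x m) = (integral_a1^b1 u^2 du) * (integral_a2^b2 v^2 dv).
Inner integral in u: integral_{-2}^{0} u^2 du = (0^3 - (-2)^3)/3
  = 8/3.
Inner integral in v: integral_{-2}^{0} v^2 dv = (0^3 - (-2)^3)/3
  = 8/3.
Product: (8/3) * (8/3) = 64/9.

64/9


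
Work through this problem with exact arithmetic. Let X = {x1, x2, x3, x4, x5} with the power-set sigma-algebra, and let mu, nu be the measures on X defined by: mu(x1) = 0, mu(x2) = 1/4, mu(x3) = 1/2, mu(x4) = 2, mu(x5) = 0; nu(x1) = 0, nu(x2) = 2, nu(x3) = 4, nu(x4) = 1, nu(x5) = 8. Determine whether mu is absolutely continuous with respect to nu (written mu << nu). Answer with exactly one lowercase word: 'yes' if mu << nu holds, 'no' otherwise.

mu << nu means: every nu-null measurable set is also mu-null; equivalently, for every atom x, if nu({x}) = 0 then mu({x}) = 0.
Checking each atom:
  x1: nu = 0, mu = 0 -> consistent with mu << nu.
  x2: nu = 2 > 0 -> no constraint.
  x3: nu = 4 > 0 -> no constraint.
  x4: nu = 1 > 0 -> no constraint.
  x5: nu = 8 > 0 -> no constraint.
No atom violates the condition. Therefore mu << nu.

yes


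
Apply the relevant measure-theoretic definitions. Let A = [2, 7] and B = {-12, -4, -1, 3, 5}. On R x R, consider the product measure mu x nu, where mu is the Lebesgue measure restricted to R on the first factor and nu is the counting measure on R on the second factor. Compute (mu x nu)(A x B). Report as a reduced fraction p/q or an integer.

For a measurable rectangle A x B, the product measure satisfies
  (mu x nu)(A x B) = mu(A) * nu(B).
  mu(A) = 5.
  nu(B) = 5.
  (mu x nu)(A x B) = 5 * 5 = 25.

25


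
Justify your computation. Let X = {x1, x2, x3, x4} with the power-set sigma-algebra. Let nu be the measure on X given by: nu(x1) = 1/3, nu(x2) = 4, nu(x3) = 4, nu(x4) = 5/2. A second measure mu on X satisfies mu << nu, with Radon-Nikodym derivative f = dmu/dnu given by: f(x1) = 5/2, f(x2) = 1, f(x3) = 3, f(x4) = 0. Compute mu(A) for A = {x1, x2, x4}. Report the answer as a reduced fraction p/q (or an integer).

By the defining property of the Radon-Nikodym derivative, for every measurable set A,
  mu(A) = integral_A f dnu.
Since nu is a discrete measure concentrated on the atoms of X, the integral over A reduces to the sum
  mu(A) = sum_{x in A} f(x) * nu({x}).
Computing each term:
  x1: f(x1) * nu(x1) = 5/2 * 1/3 = 5/6.
  x2: f(x2) * nu(x2) = 1 * 4 = 4.
  x4: f(x4) * nu(x4) = 0 * 5/2 = 0.
Summing: mu(A) = 5/6 + 4 + 0 = 29/6.

29/6


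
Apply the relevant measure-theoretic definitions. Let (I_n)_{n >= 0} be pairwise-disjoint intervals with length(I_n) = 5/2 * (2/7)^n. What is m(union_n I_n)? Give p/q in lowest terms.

By countable additivity of the Lebesgue measure on pairwise disjoint measurable sets,
  m(union_{n >= 0} I_n) = sum_{n >= 0} m(I_n) = sum_{n >= 0} a * r^n,
  with a = 5/2 and r = 2/7.
Since 0 < r = 2/7 < 1, the geometric series converges:
  sum_{n >= 0} a * r^n = a / (1 - r).
  = 5/2 / (1 - 2/7)
  = 5/2 / (5/7)
  = 7/2.

7/2


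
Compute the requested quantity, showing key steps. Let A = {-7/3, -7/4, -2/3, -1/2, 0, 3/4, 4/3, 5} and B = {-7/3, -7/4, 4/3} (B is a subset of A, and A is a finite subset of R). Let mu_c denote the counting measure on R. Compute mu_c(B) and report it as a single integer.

Counting measure assigns mu_c(E) = |E| (number of elements) when E is finite.
B has 3 element(s), so mu_c(B) = 3.

3


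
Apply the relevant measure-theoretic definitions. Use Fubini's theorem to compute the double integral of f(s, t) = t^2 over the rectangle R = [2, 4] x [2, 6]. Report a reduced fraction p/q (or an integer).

f(s, t) is a tensor product of a function of s and a function of t, and both factors are bounded continuous (hence Lebesgue integrable) on the rectangle, so Fubini's theorem applies:
  integral_R f d(m x m) = (integral_a1^b1 1 ds) * (integral_a2^b2 t^2 dt).
Inner integral in s: integral_{2}^{4} 1 ds = (4^1 - 2^1)/1
  = 2.
Inner integral in t: integral_{2}^{6} t^2 dt = (6^3 - 2^3)/3
  = 208/3.
Product: (2) * (208/3) = 416/3.

416/3


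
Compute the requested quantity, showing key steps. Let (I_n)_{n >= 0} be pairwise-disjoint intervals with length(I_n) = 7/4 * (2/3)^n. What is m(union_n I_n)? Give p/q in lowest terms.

By countable additivity of the Lebesgue measure on pairwise disjoint measurable sets,
  m(union_{n >= 0} I_n) = sum_{n >= 0} m(I_n) = sum_{n >= 0} a * r^n,
  with a = 7/4 and r = 2/3.
Since 0 < r = 2/3 < 1, the geometric series converges:
  sum_{n >= 0} a * r^n = a / (1 - r).
  = 7/4 / (1 - 2/3)
  = 7/4 / (1/3)
  = 21/4.

21/4


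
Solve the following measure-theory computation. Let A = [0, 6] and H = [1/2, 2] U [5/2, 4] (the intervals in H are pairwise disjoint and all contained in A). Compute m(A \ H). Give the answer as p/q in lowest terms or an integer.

The ambient interval has length m(A) = 6 - 0 = 6.
Since the holes are disjoint and sit inside A, by finite additivity
  m(H) = sum_i (b_i - a_i), and m(A \ H) = m(A) - m(H).
Computing the hole measures:
  m(H_1) = 2 - 1/2 = 3/2.
  m(H_2) = 4 - 5/2 = 3/2.
Summed: m(H) = 3/2 + 3/2 = 3.
So m(A \ H) = 6 - 3 = 3.

3


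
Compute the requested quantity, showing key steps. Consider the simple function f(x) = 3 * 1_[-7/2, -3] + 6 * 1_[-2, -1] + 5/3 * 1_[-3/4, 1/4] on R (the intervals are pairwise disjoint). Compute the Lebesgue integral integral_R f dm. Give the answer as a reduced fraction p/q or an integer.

For a simple function f = sum_i c_i * 1_{A_i} with disjoint A_i,
  integral f dm = sum_i c_i * m(A_i).
Lengths of the A_i:
  m(A_1) = -3 - (-7/2) = 1/2.
  m(A_2) = -1 - (-2) = 1.
  m(A_3) = 1/4 - (-3/4) = 1.
Contributions c_i * m(A_i):
  (3) * (1/2) = 3/2.
  (6) * (1) = 6.
  (5/3) * (1) = 5/3.
Total: 3/2 + 6 + 5/3 = 55/6.

55/6


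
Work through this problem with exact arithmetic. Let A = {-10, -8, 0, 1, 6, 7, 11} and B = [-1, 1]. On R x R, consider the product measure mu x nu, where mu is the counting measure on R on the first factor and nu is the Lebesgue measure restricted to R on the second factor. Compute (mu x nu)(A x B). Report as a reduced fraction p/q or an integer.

For a measurable rectangle A x B, the product measure satisfies
  (mu x nu)(A x B) = mu(A) * nu(B).
  mu(A) = 7.
  nu(B) = 2.
  (mu x nu)(A x B) = 7 * 2 = 14.

14


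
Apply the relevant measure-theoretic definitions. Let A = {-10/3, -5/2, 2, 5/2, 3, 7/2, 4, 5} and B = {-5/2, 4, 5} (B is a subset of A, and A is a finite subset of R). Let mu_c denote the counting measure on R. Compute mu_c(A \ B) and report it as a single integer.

Counting measure assigns mu_c(E) = |E| (number of elements) when E is finite. For B subset A, A \ B is the set of elements of A not in B, so |A \ B| = |A| - |B|.
|A| = 8, |B| = 3, so mu_c(A \ B) = 8 - 3 = 5.

5


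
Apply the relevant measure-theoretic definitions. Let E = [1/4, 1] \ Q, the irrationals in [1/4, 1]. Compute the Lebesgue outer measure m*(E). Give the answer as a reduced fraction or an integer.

The interval I = [1/4, 1] has m(I) = 1 - 1/4 = 3/4 (endpoints are measure-zero, so open/closed/half-open agree). Write I = (I cap Q) u (I \ Q). The rationals in I are countable, so m*(I cap Q) = 0 (cover each rational by intervals whose total length is arbitrarily small). By countable subadditivity m*(I) <= m*(I cap Q) + m*(I \ Q), hence m*(I \ Q) >= m(I) = 3/4. The reverse inequality m*(I \ Q) <= m*(I) = 3/4 is trivial since (I \ Q) is a subset of I. Therefore m*(I \ Q) = 3/4.

3/4


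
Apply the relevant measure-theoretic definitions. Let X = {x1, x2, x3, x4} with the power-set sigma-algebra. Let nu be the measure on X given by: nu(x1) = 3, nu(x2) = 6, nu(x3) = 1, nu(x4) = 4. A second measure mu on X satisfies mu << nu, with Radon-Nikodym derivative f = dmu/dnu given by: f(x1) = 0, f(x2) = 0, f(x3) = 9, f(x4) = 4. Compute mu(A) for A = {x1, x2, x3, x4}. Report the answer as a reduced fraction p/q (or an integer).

By the defining property of the Radon-Nikodym derivative, for every measurable set A,
  mu(A) = integral_A f dnu.
Since nu is a discrete measure concentrated on the atoms of X, the integral over A reduces to the sum
  mu(A) = sum_{x in A} f(x) * nu({x}).
Computing each term:
  x1: f(x1) * nu(x1) = 0 * 3 = 0.
  x2: f(x2) * nu(x2) = 0 * 6 = 0.
  x3: f(x3) * nu(x3) = 9 * 1 = 9.
  x4: f(x4) * nu(x4) = 4 * 4 = 16.
Summing: mu(A) = 0 + 0 + 9 + 16 = 25.

25


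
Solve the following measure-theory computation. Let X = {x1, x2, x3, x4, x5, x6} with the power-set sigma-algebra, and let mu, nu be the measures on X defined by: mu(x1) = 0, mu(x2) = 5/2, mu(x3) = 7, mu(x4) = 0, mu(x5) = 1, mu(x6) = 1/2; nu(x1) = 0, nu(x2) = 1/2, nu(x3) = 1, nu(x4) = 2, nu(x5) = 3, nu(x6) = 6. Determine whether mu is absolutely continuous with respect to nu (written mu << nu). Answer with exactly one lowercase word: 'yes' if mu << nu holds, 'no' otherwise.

mu << nu means: every nu-null measurable set is also mu-null; equivalently, for every atom x, if nu({x}) = 0 then mu({x}) = 0.
Checking each atom:
  x1: nu = 0, mu = 0 -> consistent with mu << nu.
  x2: nu = 1/2 > 0 -> no constraint.
  x3: nu = 1 > 0 -> no constraint.
  x4: nu = 2 > 0 -> no constraint.
  x5: nu = 3 > 0 -> no constraint.
  x6: nu = 6 > 0 -> no constraint.
No atom violates the condition. Therefore mu << nu.

yes
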